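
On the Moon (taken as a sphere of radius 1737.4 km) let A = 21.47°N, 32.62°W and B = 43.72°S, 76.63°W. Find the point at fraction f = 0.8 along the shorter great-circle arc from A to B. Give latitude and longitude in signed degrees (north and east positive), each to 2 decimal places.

-31.58°, -64.73°

The central angle between A and B is δ = 1.3379 rad.
With f = 0.8, the slerp weights are sin((1−f)δ)/sin δ = 0.2717 and sin(fδ)/sin δ = 0.9017.
Weighted sum of the unit vectors: (0.2717)·(0.7838,-0.5017,0.3660) + (0.9017)·(0.1671,-0.7031,-0.6911) = (0.3637, -0.7703, -0.5237).
Converting back: φ = atan2(z, √(x²+y²)) = -31.58°, λ = atan2(y, x) = -64.73°.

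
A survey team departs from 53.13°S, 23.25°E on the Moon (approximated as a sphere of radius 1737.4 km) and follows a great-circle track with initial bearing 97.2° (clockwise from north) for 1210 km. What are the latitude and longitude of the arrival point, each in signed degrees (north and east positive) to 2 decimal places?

-41.45°, 81.36°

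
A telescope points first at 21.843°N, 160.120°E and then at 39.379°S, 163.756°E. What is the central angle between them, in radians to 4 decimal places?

1.0702 rad

Let φ₁ = 0.3812 rad, φ₂ = -0.6873 rad, and Δλ = 0.0635 rad.
Haversine: a = sin²(Δφ/2) + cos φ₁ cos φ₂ sin²(Δλ/2) = 0.2593 + (0.9282)(0.7730)(0.0010) = 0.26001.
Central angle c = 2·arcsin(√a) = 1.07017 rad.
So the angular separation is 1.0702 rad.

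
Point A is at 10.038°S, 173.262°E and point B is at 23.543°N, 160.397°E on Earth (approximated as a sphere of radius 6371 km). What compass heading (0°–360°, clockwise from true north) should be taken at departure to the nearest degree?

340°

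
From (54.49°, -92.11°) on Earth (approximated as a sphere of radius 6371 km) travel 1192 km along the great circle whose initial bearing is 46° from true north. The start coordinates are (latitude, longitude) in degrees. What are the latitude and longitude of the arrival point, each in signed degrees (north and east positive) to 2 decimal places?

Angular distance δ = d/R = 1192/6371 = 0.18710 rad; initial bearing θ = 0.8029 rad.
sin φ₂ = sin φ₁ cos δ + cos φ₁ sin δ cos θ = (0.8140)(0.9825) + (0.5808)(0.1860)(0.6947) = 0.8749, so φ₂ = 61.03°.
Δλ = atan2(sin θ sin δ cos φ₁, cos δ − sin φ₁ sin φ₂) = atan2(0.0777, 0.2704) = 16.036°.
λ₂ = -92.110° + 16.036° = -76.07°.

61.03°, -76.07°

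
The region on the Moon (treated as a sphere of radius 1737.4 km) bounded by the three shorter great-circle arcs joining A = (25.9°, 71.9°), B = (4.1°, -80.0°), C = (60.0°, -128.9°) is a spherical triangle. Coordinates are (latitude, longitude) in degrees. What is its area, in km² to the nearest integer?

4497048 km²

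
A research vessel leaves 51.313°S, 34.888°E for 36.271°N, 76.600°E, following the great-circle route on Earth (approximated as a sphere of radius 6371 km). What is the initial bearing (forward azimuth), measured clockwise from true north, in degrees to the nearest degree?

Δλ = 41.712° = 0.7280 rad.
y = sin Δλ · cos φ₂ = (0.6654)(0.8062) = 0.5365
x = cos φ₁ sin φ₂ − sin φ₁ cos φ₂ cos Δλ = (0.6251)(0.5916) − (-0.7806)(0.8062)(0.7465) = 0.8396
θ = atan2(y, x) = 32.58°, so the bearing is 33°.

33°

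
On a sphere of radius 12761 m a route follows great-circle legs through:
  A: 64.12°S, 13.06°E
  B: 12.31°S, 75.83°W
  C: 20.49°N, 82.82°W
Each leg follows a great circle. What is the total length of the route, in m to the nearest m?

Leg A→B: central angle 1.3694 rad, distance 17474.4 m.
Leg B→C: central angle 0.5849 rad, distance 7464.0 m.
Total: 17474.4 + 7464.0 ≈ 24938 m.

24938 m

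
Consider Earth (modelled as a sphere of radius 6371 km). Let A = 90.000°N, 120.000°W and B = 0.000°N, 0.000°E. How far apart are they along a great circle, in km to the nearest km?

In radians: φ₁ = 1.5708, φ₂ = 0.0000, Δλ = 120.000° = 2.0944 rad.
cos c = sin φ₁ sin φ₂ + cos φ₁ cos φ₂ cos Δλ = (1.0000)(0.0000) + (0.0000)(1.0000)(-0.5000) = 0.00000,
so c = arccos(0.00000) = 1.57080 rad.
Distance = R·c = 6371 × 1.5708 ≈ 10008 km.

10008 km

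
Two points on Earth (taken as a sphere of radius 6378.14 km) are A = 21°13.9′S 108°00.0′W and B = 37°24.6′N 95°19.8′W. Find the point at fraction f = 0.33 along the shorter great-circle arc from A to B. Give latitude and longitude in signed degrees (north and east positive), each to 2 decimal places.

-1.85°, -104.09°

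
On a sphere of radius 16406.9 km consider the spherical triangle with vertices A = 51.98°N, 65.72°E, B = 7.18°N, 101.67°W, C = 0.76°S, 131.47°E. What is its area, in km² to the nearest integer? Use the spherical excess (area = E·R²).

732633897 km²

Side lengths (central angles): a = 2.2103, b = 1.3258, c = 2.0920 rad; semiperimeter s = 2.8140.
By l'Huilier's theorem, tan(E/4) = √[tan(s/2) tan((s−a)/2) tan((s−b)/2) tan((s−c)/2)], giving spherical excess E = 2.7217 rad.
Area = E·R² = 2.7217 × (16406.9)² ≈ 732633897 km².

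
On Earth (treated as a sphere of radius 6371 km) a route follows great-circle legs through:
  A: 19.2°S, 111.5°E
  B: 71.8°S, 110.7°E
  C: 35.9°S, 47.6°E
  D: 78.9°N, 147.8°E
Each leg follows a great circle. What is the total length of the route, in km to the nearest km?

Leg A→B: central angle 0.9181 rad, distance 5849.1 km.
Leg B→C: central angle 0.8346 rad, distance 5317.0 km.
Leg C→D: central angle 2.2181 rad, distance 14131.4 km.
Total: 5849.1 + 5317.0 + 14131.4 ≈ 25297 km.

25297 km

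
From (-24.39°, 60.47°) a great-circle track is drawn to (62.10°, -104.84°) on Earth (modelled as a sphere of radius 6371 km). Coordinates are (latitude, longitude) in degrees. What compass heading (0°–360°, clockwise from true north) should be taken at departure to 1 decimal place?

349.1°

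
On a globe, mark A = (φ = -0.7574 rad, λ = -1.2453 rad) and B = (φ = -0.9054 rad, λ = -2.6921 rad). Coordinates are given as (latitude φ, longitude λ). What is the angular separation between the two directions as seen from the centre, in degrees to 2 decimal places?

With latitudes φ₁ = -43.396°, φ₂ = -51.876° and longitude difference Δλ = -82.896°:
Haversine: a = sin²(Δφ/2) + cos φ₁ cos φ₂ sin²(Δλ/2) = 0.0055 + (0.7266)(0.6174)(0.4382) = 0.20202.
Central angle c = 2·arcsin(√a) = 0.93234 rad.
So the angular separation is 53.42°.

53.42°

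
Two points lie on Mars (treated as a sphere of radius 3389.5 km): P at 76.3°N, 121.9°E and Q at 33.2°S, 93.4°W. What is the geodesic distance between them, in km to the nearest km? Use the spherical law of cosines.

In radians: φ₁ = 1.3317, φ₂ = -0.5794, Δλ = 144.700° = 2.5255 rad.
cos c = sin φ₁ sin φ₂ + cos φ₁ cos φ₂ cos Δλ = (0.9715)(-0.5476) + (0.2368)(0.8368)(-0.8161) = -0.69372,
so c = arccos(-0.69372) = 2.33744 rad.
Distance = R·c = 3389.5 × 2.3374 ≈ 7923 km.

7923 km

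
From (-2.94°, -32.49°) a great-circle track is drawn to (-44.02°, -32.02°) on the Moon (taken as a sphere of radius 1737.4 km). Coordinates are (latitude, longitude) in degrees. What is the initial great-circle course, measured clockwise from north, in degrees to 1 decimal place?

179.5°

With φ₁ = -0.0513, φ₂ = -0.7683, Δλ = 0.0082 rad, the forward-azimuth formula gives
θ = atan2( sin Δλ cos φ₂ , cos φ₁ sin φ₂ − sin φ₁ cos φ₂ cos Δλ ) = atan2(0.0059, -0.6571) = 179.49°.
So the initial bearing is 179.5°.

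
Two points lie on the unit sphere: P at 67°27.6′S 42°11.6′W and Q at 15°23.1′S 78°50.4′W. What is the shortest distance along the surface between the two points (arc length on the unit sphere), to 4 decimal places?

0.9985

In radians: φ₁ = -1.1774, φ₂ = -0.2685, Δλ = -36.647° = -0.6396 rad.
cos c = sin φ₁ sin φ₂ + cos φ₁ cos φ₂ cos Δλ = (-0.9236)(-0.2653) + (0.3833)(0.9642)(0.8023) = 0.54157,
so c = arccos(0.54157) = 0.99849 rad.
On the unit sphere the arc length equals the central angle: 0.9985.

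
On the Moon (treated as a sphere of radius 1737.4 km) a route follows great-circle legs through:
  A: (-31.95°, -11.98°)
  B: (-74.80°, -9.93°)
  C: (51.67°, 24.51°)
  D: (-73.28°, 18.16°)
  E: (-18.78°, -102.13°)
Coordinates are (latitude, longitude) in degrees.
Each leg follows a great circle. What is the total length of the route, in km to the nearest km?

Leg A→B: central angle 0.7481 rad, distance 1299.7 km.
Leg B→C: central angle 2.2432 rad, distance 3897.4 km.
Leg C→D: central angle 2.1821 rad, distance 3791.2 km.
Leg D→E: central angle 1.3990 rad, distance 2430.6 km.
Total: 1299.7 + 3897.4 + 3791.2 + 2430.6 ≈ 11419 km.

11419 km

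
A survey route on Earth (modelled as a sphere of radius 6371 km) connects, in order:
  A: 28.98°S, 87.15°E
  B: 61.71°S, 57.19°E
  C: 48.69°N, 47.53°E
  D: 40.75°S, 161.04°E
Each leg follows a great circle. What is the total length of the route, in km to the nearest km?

31411 km

Leg A→B: central angle 0.6668 rad, distance 4247.9 km.
Leg B→C: central angle 1.9316 rad, distance 12306.1 km.
Leg C→D: central angle 2.3320 rad, distance 14857.3 km.
Total: 4247.9 + 12306.1 + 14857.3 ≈ 31411 km.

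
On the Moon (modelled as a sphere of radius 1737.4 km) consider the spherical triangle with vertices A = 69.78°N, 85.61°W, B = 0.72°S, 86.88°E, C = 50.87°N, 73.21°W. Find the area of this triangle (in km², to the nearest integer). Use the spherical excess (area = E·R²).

Side lengths (central angles): a = 2.2181, b = 0.3454, c = 1.9331 rad; semiperimeter s = 2.2483.
By l'Huilier's theorem, tan(E/4) = √[tan(s/2) tan((s−a)/2) tan((s−b)/2) tan((s−c)/2)], giving spherical excess E = 0.3345 rad.
Area = E·R² = 0.3345 × (1737.4)² ≈ 1009648 km².

1009648 km²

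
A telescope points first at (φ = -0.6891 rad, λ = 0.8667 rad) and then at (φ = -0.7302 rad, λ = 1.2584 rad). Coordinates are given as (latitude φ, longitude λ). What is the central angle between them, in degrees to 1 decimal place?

17.1°

In radians: φ₁ = -0.6891, φ₂ = -0.7302, Δλ = 22.443° = 0.3917 rad.
cos c = sin φ₁ sin φ₂ + cos φ₁ cos φ₂ cos Δλ = (-0.6358)(-0.6670) + (0.7718)(0.7450)(0.9243) = 0.95560,
so c = arccos(0.95560) = 0.29910 rad.
So the angular separation is 17.1°.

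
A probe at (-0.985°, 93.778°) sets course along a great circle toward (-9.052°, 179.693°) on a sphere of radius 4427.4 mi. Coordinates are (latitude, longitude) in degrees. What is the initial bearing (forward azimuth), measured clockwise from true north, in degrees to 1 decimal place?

99.0°

With φ₁ = -0.0172, φ₂ = -0.1580, Δλ = 1.4995 rad, the forward-azimuth formula gives
θ = atan2( sin Δλ cos φ₂ , cos φ₁ sin φ₂ − sin φ₁ cos φ₂ cos Δλ ) = atan2(0.9850, -0.1561) = 99.00°.
So the initial bearing is 99.0°.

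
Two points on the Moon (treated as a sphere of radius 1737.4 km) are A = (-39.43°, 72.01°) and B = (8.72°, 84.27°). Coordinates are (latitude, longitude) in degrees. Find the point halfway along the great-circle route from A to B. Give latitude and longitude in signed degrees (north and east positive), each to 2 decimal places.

-15.44°, 78.89°

Central angle δ = 0.8635 rad. Interpolating on the sphere with fraction f = 0.5:
P = [sin((1−f)δ)·A + sin(fδ)·B] / sin δ = 0.5505·A + 0.5505·B in Cartesian coordinates,
giving P = (0.1857, 0.9459, -0.2662), i.e. latitude -15.44°, longitude 78.89°.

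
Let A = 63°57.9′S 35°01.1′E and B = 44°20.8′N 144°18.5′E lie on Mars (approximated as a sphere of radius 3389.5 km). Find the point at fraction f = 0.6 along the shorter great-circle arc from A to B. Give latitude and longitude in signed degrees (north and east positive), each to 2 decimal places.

-3.51°, 114.46°

Central angle δ = 2.3917 rad. Interpolating on the sphere with fraction f = 0.6:
P = [sin((1−f)δ)·A + sin(fδ)·B] / sin δ = 1.1991·A + 1.4537·B in Cartesian coordinates,
giving P = (-0.4133, 0.9085, -0.0613), i.e. latitude -3.51°, longitude 114.46°.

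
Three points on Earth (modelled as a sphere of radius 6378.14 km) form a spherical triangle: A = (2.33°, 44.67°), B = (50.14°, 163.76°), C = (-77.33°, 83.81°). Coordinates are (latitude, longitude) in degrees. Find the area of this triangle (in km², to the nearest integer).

Side lengths (central angles): a = 2.3809, b = 1.4401, c = 1.8547 rad; semiperimeter s = 2.8379.
By l'Huilier's theorem, tan(E/4) = √[tan(s/2) tan((s−a)/2) tan((s−b)/2) tan((s−c)/2)], giving spherical excess E = 2.7637 rad.
Area = E·R² = 2.7637 × (6378.14)² ≈ 112429373 km².

112429373 km²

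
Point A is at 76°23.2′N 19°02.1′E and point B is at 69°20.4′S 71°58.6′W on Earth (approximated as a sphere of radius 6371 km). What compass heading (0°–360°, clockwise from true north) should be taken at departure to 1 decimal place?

238.7°

With φ₁ = 1.3332, φ₂ = -1.2102, Δλ = -1.5885 rad, the forward-azimuth formula gives
θ = atan2( sin Δλ cos φ₂ , cos φ₁ sin φ₂ − sin φ₁ cos φ₂ cos Δλ ) = atan2(-0.3528, -0.2142) = -121.26°.
Adding 360° brings this into [0°, 360°): 238.7°.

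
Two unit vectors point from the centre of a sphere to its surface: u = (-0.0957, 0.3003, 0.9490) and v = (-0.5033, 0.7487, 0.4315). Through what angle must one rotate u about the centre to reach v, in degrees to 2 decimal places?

u·v = 0.6825; |u| = 1.0000, |v| = 1.0000.
cos θ = (u·v)/(|u||v|) = 0.6825, so θ = 46.96°.

46.96°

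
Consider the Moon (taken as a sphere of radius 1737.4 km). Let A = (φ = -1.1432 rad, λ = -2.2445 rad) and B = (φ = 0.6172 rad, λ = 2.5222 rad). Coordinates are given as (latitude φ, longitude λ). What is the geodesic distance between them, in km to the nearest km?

3655 km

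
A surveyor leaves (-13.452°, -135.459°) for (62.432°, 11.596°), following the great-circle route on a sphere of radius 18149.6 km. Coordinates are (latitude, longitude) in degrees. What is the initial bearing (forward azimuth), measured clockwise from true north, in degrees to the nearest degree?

18°

With φ₁ = -0.2348, φ₂ = 1.0896, Δλ = 2.5666 rad, the forward-azimuth formula gives
θ = atan2( sin Δλ cos φ₂ , cos φ₁ sin φ₂ − sin φ₁ cos φ₂ cos Δλ ) = atan2(0.2517, 0.7718) = 18.06°.
So the initial bearing is 18°.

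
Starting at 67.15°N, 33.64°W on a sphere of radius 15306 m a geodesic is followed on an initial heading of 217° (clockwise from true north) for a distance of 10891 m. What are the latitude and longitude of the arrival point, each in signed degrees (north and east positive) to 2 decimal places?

29.70°, -60.54°

Angular distance δ = d/R = 10891/15306 = 0.71155 rad; initial bearing θ = 3.7874 rad.
sin φ₂ = sin φ₁ cos δ + cos φ₁ sin δ cos θ = (0.9215)(0.7573) + (0.3883)(0.6530)(-0.7986) = 0.4954, so φ₂ = 29.70°.
Δλ = atan2(sin θ sin δ cos φ₁, cos δ − sin φ₁ sin φ₂) = atan2(-0.1526, 0.3008) = -26.898°.
λ₂ = -33.640° − 26.898° = -60.54°.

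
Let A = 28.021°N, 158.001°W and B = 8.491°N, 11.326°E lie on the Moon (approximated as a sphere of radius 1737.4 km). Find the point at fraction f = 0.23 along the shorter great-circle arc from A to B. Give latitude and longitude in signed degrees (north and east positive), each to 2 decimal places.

58.25°, -140.20°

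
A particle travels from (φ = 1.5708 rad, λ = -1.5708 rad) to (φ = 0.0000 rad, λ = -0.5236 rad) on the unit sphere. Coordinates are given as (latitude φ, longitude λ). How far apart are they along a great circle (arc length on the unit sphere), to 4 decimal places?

1.5708

With latitudes φ₁ = 90.000°, φ₂ = 0.000° and longitude difference Δλ = 60.000°:
cos c = sin φ₁ sin φ₂ + cos φ₁ cos φ₂ cos Δλ = (1.0000)(0.0000) + (-0.0000)(1.0000)(0.5000) = -0.00000,
so c = arccos(-0.00000) = 1.57080 rad.
On the unit sphere the arc length equals the central angle: 1.5708.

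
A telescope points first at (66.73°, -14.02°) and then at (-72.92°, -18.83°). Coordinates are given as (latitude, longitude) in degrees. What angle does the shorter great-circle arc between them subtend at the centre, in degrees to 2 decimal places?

139.69°

With latitudes φ₁ = 66.730°, φ₂ = -72.920° and longitude difference Δλ = -4.810°:
Haversine: a = sin²(Δφ/2) + cos φ₁ cos φ₂ sin²(Δλ/2) = 0.8811 + (0.3951)(0.2937)(0.0018) = 0.88126.
Central angle c = 2·arcsin(√a) = 2.43798 rad.
So the angular separation is 139.69°.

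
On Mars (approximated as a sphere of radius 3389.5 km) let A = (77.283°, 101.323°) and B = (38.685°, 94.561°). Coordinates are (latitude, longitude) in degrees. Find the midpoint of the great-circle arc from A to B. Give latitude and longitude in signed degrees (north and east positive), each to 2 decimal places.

The central angle between A and B is δ = 0.6756 rad.
With f = 0.5, the slerp weights are sin((1−f)δ)/sin δ = 0.5299 and sin(fδ)/sin δ = 0.5299.
Weighted sum of the unit vectors: (0.5299)·(-0.0432,0.2159,0.9755) + (0.5299)·(-0.0621,0.7781,0.6250) = (-0.0558, 0.5268, 0.8482).
Converting back: φ = atan2(z, √(x²+y²)) = 58.01°, λ = atan2(y, x) = 96.05°.

58.01°, 96.05°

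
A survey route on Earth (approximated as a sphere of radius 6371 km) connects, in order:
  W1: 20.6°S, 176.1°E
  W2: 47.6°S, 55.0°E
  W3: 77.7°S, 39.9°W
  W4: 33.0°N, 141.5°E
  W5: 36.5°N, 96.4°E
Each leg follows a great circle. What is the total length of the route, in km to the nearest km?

34560 km

Leg W1→W2: central angle 1.6371 rad, distance 10429.7 km.
Leg W2→W3: central angle 0.7824 rad, distance 4984.6 km.
Leg W3→W4: central angle 2.3614 rad, distance 15044.2 km.
Leg W4→W5: central angle 0.6438 rad, distance 4101.4 km.
Total: 10429.7 + 4984.6 + 15044.2 + 4101.4 ≈ 34560 km.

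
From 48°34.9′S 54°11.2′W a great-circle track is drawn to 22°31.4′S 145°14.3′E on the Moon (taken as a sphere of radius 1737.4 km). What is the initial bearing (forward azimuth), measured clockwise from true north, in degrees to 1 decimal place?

Δλ = -160.575° = -2.8026 rad.
y = sin Δλ · cos φ₂ = (-0.3326)(0.9237) = -0.3072
x = cos φ₁ sin φ₂ − sin φ₁ cos φ₂ cos Δλ = (0.6616)(-0.3831) − (-0.7499)(0.9237)(-0.9431) = -0.9067
θ = atan2(y, x) = -161.28°; adding 360° gives 198.7°.

198.7°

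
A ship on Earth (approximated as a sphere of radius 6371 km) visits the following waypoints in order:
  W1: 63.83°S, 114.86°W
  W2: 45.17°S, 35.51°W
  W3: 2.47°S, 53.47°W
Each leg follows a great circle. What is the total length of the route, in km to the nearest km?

10183 km

Leg W1→W2: central angle 0.8038 rad, distance 5121.1 km.
Leg W2→W3: central angle 0.7946 rad, distance 5062.2 km.
Total: 5121.1 + 5062.2 ≈ 10183 km.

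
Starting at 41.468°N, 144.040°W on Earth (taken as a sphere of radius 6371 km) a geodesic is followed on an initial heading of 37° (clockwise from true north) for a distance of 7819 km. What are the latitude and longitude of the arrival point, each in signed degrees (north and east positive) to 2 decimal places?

51.86°, -30.61°

Angular distance δ = d/R = 7819/6371 = 1.22728 rad; initial bearing θ = 0.6458 rad.
sin φ₂ = sin φ₁ cos δ + cos φ₁ sin δ cos θ = (0.6622)(0.3368) + (0.7493)(0.9416)(0.7986) = 0.7865, so φ₂ = 51.86°.
Δλ = atan2(sin θ sin δ cos φ₁, cos δ − sin φ₁ sin φ₂) = atan2(0.4246, -0.1840) = 113.432°.
λ₂ = -144.040° + 113.432° = -30.61°.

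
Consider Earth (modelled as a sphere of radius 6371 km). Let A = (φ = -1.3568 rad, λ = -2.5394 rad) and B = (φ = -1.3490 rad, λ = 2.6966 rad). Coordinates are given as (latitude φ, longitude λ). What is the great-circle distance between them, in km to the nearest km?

With latitudes φ₁ = -77.739°, φ₂ = -77.292° and longitude difference Δλ = -59.999°:
cos c = sin φ₁ sin φ₂ + cos φ₁ cos φ₂ cos Δλ = (-0.9772)(-0.9755) + (0.2124)(0.2200)(0.5000) = 0.97661,
so c = arccos(0.97661) = 0.21670 rad.
Distance = R·c = 6371 × 0.2167 ≈ 1381 km.

1381 km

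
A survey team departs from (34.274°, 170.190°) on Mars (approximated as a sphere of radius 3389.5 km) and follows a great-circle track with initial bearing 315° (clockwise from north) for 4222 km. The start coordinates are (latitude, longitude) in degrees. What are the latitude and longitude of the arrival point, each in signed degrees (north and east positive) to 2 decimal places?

47.19°, 70.59°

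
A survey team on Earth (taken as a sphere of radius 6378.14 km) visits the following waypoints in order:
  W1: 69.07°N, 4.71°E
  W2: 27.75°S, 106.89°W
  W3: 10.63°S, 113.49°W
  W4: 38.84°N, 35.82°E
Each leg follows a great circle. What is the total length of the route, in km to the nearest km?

Leg W1→W2: central angle 2.1547 rad, distance 13742.9 km.
Leg W2→W3: central angle 0.3178 rad, distance 2027.0 km.
Leg W3→W4: central angle 2.4559 rad, distance 15664.3 km.
Total: 13742.9 + 2027.0 + 15664.3 ≈ 31434 km.

31434 km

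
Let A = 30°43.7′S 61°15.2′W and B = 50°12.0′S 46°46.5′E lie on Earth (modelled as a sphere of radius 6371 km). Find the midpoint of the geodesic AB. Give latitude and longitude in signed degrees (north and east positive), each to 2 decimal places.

-54.90°, -18.63°

The central angle between A and B is δ = 1.3466 rad.
With f = 0.5, the slerp weights are sin((1−f)δ)/sin δ = 0.6396 and sin(fδ)/sin δ = 0.6396.
Weighted sum of the unit vectors: (0.6396)·(0.4134,-0.7537,-0.5110) + (0.6396)·(0.4384,0.4664,-0.7683) = (0.5448, -0.1837, -0.8182).
Converting back: φ = atan2(z, √(x²+y²)) = -54.90°, λ = atan2(y, x) = -18.63°.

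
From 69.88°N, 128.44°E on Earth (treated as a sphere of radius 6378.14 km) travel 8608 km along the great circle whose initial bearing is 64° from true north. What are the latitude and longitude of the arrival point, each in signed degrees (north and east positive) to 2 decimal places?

20.68°, -121.16°

Angular distance δ = d/R = 8608/6378.14 = 1.34961 rad; initial bearing θ = 1.1170 rad.
sin φ₂ = sin φ₁ cos δ + cos φ₁ sin δ cos θ = (0.9390)(0.2194) + (0.3440)(0.9756)(0.4384) = 0.3531, so φ₂ = 20.68°.
Δλ = atan2(sin θ sin δ cos φ₁, cos δ − sin φ₁ sin φ₂) = atan2(0.3016, -0.1122) = 110.401°.
λ₂ = 128.440° + 110.401° = 238.84° → -121.16° after wrapping to (−180°, 180°].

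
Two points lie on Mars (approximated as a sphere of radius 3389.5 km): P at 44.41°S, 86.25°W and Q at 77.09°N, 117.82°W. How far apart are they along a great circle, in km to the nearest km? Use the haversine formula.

In radians: φ₁ = -0.7751, φ₂ = 1.3455, Δλ = -31.570° = -0.5510 rad.
Haversine: a = sin²(Δφ/2) + cos φ₁ cos φ₂ sin²(Δλ/2) = 0.7612 + (0.7144)(0.2234)(0.0740) = 0.77306.
Central angle c = 2·arcsin(√a) = 2.14852 rad.
Distance = R·c = 3389.5 × 2.1485 ≈ 7282 km.

7282 km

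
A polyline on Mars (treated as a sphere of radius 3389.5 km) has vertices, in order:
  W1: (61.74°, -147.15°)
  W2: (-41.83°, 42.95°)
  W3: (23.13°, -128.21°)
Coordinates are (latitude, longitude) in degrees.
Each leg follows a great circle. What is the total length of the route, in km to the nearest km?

18876 km

Leg W1→W2: central angle 2.7784 rad, distance 9417.3 km.
Leg W2→W3: central angle 2.7907 rad, distance 9459.1 km.
Total: 9417.3 + 9459.1 ≈ 18876 km.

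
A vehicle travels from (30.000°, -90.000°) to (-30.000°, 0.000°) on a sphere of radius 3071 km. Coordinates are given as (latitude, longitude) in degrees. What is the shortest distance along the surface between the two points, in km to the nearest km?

5600 km

In radians: φ₁ = 0.5236, φ₂ = -0.5236, Δλ = 90.000° = 1.5708 rad.
cos c = sin φ₁ sin φ₂ + cos φ₁ cos φ₂ cos Δλ = (0.5000)(-0.5000) + (0.8660)(0.8660)(0.0000) = -0.25000,
so c = arccos(-0.25000) = 1.82348 rad.
Distance = R·c = 3071 × 1.8235 ≈ 5600 km.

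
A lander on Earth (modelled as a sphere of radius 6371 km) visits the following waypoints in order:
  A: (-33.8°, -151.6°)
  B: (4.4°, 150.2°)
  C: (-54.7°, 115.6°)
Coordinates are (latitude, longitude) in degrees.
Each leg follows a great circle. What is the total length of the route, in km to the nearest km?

14733 km

Leg A→B: central angle 1.1659 rad, distance 7428.0 km.
Leg B→C: central angle 1.1465 rad, distance 7304.6 km.
Total: 7428.0 + 7304.6 ≈ 14733 km.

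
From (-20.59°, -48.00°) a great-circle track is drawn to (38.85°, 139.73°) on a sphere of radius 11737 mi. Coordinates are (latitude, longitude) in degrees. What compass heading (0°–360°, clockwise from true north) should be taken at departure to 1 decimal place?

Δλ = -172.270° = -3.0067 rad.
y = sin Δλ · cos φ₂ = (-0.1345)(0.7788) = -0.1048
x = cos φ₁ sin φ₂ − sin φ₁ cos φ₂ cos Δλ = (0.9361)(0.6273) − (-0.3517)(0.7788)(-0.9909) = 0.3158
θ = atan2(y, x) = -18.35°; adding 360° gives 341.7°.

341.7°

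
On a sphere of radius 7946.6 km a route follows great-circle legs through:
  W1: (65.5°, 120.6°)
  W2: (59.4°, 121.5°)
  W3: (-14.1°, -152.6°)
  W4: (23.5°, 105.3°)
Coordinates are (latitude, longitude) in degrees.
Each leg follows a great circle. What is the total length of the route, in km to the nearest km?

29491 km

Leg W1→W2: central angle 0.1067 rad, distance 848.0 km.
Leg W2→W3: central angle 1.7461 rad, distance 13875.4 km.
Leg W3→W4: central angle 1.8583 rad, distance 14767.4 km.
Total: 848.0 + 13875.4 + 14767.4 ≈ 29491 km.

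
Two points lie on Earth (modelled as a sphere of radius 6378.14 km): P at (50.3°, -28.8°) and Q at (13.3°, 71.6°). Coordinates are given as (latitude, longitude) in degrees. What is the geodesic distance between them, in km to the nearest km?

With latitudes φ₁ = 50.300°, φ₂ = 13.300° and longitude difference Δλ = 100.400°:
cos c = sin φ₁ sin φ₂ + cos φ₁ cos φ₂ cos Δλ = (0.7694)(0.2300) + (0.6388)(0.9732)(-0.1805) = 0.06478,
so c = arccos(0.06478) = 1.50597 rad.
Distance = R·c = 6378.14 × 1.5060 ≈ 9605 km.

9605 km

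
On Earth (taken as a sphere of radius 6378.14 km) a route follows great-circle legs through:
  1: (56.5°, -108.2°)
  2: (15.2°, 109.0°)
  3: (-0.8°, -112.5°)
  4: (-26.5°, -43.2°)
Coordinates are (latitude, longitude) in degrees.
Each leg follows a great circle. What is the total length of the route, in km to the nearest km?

Leg 1→2: central angle 1.7779 rad, distance 11339.6 km.
Leg 2→3: central angle 2.3838 rad, distance 15204.1 km.
Leg 3→4: central angle 1.2424 rad, distance 7924.1 km.
Total: 11339.6 + 15204.1 + 7924.1 ≈ 34468 km.

34468 km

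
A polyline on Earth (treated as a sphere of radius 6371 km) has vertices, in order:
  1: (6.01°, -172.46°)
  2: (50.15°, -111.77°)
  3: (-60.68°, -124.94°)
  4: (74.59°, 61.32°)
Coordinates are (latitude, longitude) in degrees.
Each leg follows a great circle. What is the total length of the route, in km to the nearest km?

38267 km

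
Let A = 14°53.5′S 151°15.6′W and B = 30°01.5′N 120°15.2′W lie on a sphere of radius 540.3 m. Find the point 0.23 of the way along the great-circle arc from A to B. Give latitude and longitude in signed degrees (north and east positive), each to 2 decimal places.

-4.46°, -144.43°

Central angle δ = 0.9415 rad. Interpolating on the sphere with fraction f = 0.23:
P = [sin((1−f)δ)·A + sin(fδ)·B] / sin δ = 0.8202·A + 0.2658·B in Cartesian coordinates,
giving P = (-0.8110, -0.5799, -0.0778), i.e. latitude -4.46°, longitude -144.43°.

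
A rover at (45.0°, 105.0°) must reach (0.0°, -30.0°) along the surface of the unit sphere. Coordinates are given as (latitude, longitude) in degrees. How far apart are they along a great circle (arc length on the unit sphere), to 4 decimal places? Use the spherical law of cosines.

2.0944

Let φ₁ = 0.7854 rad, φ₂ = 0.0000 rad, and Δλ = -2.3562 rad.
cos c = sin φ₁ sin φ₂ + cos φ₁ cos φ₂ cos Δλ = (0.7071)(0.0000) + (0.7071)(1.0000)(-0.7071) = -0.50000,
so c = arccos(-0.50000) = 2.09440 rad.
On the unit sphere the arc length equals the central angle: 2.0944.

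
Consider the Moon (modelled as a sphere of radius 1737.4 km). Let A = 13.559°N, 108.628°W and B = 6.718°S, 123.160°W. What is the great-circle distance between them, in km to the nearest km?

755 km

Let φ₁ = 0.2366 rad, φ₂ = -0.1173 rad, and Δλ = -0.2536 rad.
cos c = sin φ₁ sin φ₂ + cos φ₁ cos φ₂ cos Δλ = (0.2344)(-0.1170) + (0.9721)(0.9931)(0.9680) = 0.90714,
so c = arccos(0.90714) = 0.43436 rad.
Distance = R·c = 1737.4 × 0.4344 ≈ 755 km.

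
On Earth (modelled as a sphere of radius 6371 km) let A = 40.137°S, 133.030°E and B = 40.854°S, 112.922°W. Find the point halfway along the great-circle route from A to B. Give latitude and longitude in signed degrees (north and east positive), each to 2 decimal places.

-57.49°, -170.42°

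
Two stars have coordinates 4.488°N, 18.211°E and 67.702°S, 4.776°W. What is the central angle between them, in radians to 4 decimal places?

1.2913 rad

In radians: φ₁ = 0.0783, φ₂ = -1.1816, Δλ = -22.987° = -0.4012 rad.
Haversine: a = sin²(Δφ/2) + cos φ₁ cos φ₂ sin²(Δλ/2) = 0.3471 + (0.9969)(0.3794)(0.0397) = 0.36209.
Central angle c = 2·arcsin(√a) = 1.29135 rad.
So the angular separation is 1.2913 rad.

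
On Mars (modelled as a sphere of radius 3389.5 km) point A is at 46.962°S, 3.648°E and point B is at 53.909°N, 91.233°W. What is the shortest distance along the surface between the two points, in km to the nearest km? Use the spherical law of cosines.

7612 km

In radians: φ₁ = -0.8196, φ₂ = 0.9409, Δλ = -94.881° = -1.6560 rad.
cos c = sin φ₁ sin φ₂ + cos φ₁ cos φ₂ cos Δλ = (-0.7309)(0.8081) + (0.6825)(0.5891)(-0.0851) = -0.62484,
so c = arccos(-0.62484) = 2.24572 rad.
Distance = R·c = 3389.5 × 2.2457 ≈ 7612 km.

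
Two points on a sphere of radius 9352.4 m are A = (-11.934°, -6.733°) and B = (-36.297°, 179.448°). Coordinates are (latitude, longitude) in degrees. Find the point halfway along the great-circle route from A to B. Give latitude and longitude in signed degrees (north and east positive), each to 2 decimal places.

-76.13°, -32.84°

Central angle δ = 2.2937 rad. Interpolating on the sphere with fraction f = 0.5:
P = [sin((1−f)δ)·A + sin(fδ)·B] / sin δ = 1.2154·A + 1.2154·B in Cartesian coordinates,
giving P = (0.2014, -0.1300, -0.9708), i.e. latitude -76.13°, longitude -32.84°.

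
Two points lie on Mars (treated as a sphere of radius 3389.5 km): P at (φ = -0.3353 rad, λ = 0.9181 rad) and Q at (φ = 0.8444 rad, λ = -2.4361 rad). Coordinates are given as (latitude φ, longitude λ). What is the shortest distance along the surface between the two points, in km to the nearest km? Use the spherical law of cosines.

In radians: φ₁ = -0.3353, φ₂ = 0.8444, Δλ = 167.818° = 2.9290 rad.
cos c = sin φ₁ sin φ₂ + cos φ₁ cos φ₂ cos Δλ = (-0.3291)(0.7476) + (0.9443)(0.6642)(-0.9775) = -0.85906,
so c = arccos(-0.85906) = 2.60423 rad.
Distance = R·c = 3389.5 × 2.6042 ≈ 8827 km.

8827 km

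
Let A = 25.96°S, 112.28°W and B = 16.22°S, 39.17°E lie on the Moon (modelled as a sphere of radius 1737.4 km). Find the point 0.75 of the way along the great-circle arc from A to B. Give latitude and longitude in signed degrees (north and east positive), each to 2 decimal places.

The central angle between A and B is δ = 2.2602 rad.
With f = 0.75, the slerp weights are sin((1−f)δ)/sin δ = 0.6939 and sin(fδ)/sin δ = 1.2859.
Weighted sum of the unit vectors: (0.6939)·(-0.3409,-0.8320,-0.4377) + (1.2859)·(0.7444,0.6065,-0.2793) = (0.7207, 0.2026, -0.6630).
Converting back: φ = atan2(z, √(x²+y²)) = -41.53°, λ = atan2(y, x) = 15.70°.

-41.53°, 15.70°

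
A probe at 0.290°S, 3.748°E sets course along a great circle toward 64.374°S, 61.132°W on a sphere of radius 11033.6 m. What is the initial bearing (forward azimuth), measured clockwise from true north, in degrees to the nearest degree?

With φ₁ = -0.0051, φ₂ = -1.1235, Δλ = -1.1324 rad, the forward-azimuth formula gives
θ = atan2( sin Δλ cos φ₂ , cos φ₁ sin φ₂ − sin φ₁ cos φ₂ cos Δλ ) = atan2(-0.3916, -0.9007) = -156.50°.
Adding 360° brings this into [0°, 360°): 203°.

203°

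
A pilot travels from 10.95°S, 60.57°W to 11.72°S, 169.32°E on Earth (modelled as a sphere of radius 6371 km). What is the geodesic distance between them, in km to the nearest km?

13955 km

In radians: φ₁ = -0.1911, φ₂ = -0.2046, Δλ = -130.110° = -2.2708 rad.
cos c = sin φ₁ sin φ₂ + cos φ₁ cos φ₂ cos Δλ = (-0.1900)(-0.2031) + (0.9818)(0.9792)(-0.6443) = -0.58076,
so c = arccos(-0.58076) = 2.19045 rad.
Distance = R·c = 6371 × 2.1905 ≈ 13955 km.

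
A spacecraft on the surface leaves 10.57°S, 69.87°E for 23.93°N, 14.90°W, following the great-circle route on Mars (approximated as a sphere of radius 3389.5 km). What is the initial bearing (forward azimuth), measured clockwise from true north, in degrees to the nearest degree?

294°

Δλ = -84.770° = -1.4795 rad.
y = sin Δλ · cos φ₂ = (-0.9958)(0.9140) = -0.9102
x = cos φ₁ sin φ₂ − sin φ₁ cos φ₂ cos Δλ = (0.9830)(0.4056) − (-0.1834)(0.9140)(0.0912) = 0.4140
θ = atan2(y, x) = -65.54°; adding 360° gives 294°.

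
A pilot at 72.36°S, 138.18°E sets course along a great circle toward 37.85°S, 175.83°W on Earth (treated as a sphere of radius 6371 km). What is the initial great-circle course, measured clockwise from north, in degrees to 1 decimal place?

59.3°

With φ₁ = -1.2629, φ₂ = -0.6606, Δλ = 0.8027 rad, the forward-azimuth formula gives
θ = atan2( sin Δλ cos φ₂ , cos φ₁ sin φ₂ − sin φ₁ cos φ₂ cos Δλ ) = atan2(0.5679, 0.3369) = 59.32°.
So the initial bearing is 59.3°.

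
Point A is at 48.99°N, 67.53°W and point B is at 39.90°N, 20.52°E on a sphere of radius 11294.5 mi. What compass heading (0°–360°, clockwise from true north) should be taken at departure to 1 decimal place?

62.4°

With φ₁ = 0.8550, φ₂ = 0.6964, Δλ = 1.5368 rad, the forward-azimuth formula gives
θ = atan2( sin Δλ cos φ₂ , cos φ₁ sin φ₂ − sin φ₁ cos φ₂ cos Δλ ) = atan2(0.7667, 0.4012) = 62.38°.
So the initial bearing is 62.4°.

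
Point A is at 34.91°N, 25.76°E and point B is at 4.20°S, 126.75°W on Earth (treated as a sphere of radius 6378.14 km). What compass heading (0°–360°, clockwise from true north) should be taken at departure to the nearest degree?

Δλ = -152.510° = -2.6618 rad.
y = sin Δλ · cos φ₂ = (-0.4616)(0.9973) = -0.4604
x = cos φ₁ sin φ₂ − sin φ₁ cos φ₂ cos Δλ = (0.8201)(-0.0732) − (0.5723)(0.9973)(-0.8871) = 0.4463
θ = atan2(y, x) = -45.89°; adding 360° gives 314°.

314°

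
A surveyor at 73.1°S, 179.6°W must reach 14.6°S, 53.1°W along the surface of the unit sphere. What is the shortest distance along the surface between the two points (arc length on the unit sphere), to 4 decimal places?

Let φ₁ = -1.2758 rad, φ₂ = -0.2548 rad, and Δλ = 2.2078 rad.
cos c = sin φ₁ sin φ₂ + cos φ₁ cos φ₂ cos Δλ = (-0.9568)(-0.2521) + (0.2907)(0.9677)(-0.5948) = 0.07385,
so c = arccos(0.07385) = 1.49688 rad.
On the unit sphere the arc length equals the central angle: 1.4969.

1.4969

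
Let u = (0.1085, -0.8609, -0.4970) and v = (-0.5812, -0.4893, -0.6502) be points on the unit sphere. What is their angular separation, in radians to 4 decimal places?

0.8212 rad

u·v = 0.6813; |u| = 1.0000, |v| = 1.0000.
cos θ = (u·v)/(|u||v|) = 0.6814, so θ = 0.8212 rad.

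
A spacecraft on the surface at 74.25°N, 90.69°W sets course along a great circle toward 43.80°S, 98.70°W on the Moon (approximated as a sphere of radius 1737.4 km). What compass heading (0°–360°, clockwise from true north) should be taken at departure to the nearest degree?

187°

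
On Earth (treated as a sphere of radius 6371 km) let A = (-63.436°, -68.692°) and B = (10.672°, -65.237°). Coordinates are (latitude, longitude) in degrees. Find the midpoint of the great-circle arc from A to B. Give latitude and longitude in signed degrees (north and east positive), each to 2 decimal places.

Central angle δ = 1.2943 rad. Interpolating on the sphere with fraction f = 0.5:
P = [sin((1−f)δ)·A + sin(fδ)·B] / sin δ = 0.6267·A + 0.6267·B in Cartesian coordinates,
giving P = (0.3598, -0.8203, -0.4445), i.e. latitude -26.39°, longitude -66.32°.

-26.39°, -66.32°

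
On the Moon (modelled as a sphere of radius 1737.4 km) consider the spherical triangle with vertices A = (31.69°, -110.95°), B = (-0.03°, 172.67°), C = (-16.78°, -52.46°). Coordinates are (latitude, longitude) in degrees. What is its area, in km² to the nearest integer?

3867311 km²

Side lengths (central angles): a = 2.3122, b = 1.2931, c = 1.3693 rad; semiperimeter s = 2.4873.
By l'Huilier's theorem, tan(E/4) = √[tan(s/2) tan((s−a)/2) tan((s−b)/2) tan((s−c)/2)], giving spherical excess E = 1.2812 rad.
Area = E·R² = 1.2812 × (1737.4)² ≈ 3867311 km².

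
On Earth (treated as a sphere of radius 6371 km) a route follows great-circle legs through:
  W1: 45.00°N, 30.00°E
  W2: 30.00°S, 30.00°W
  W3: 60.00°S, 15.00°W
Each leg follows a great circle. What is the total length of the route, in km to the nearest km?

Leg W1→W2: central angle 1.6182 rad, distance 10309.4 km.
Leg W2→W3: central angle 0.5524 rad, distance 3519.3 km.
Total: 10309.4 + 3519.3 ≈ 13829 km.

13829 km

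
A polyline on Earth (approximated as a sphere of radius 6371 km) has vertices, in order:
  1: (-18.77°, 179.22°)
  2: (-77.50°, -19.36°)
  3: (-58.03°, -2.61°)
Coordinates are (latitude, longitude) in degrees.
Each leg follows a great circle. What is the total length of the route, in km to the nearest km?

Leg 1→2: central angle 1.4506 rad, distance 9241.9 km.
Leg 2→3: central angle 0.3541 rad, distance 2256.1 km.
Total: 9241.9 + 2256.1 ≈ 11498 km.

11498 km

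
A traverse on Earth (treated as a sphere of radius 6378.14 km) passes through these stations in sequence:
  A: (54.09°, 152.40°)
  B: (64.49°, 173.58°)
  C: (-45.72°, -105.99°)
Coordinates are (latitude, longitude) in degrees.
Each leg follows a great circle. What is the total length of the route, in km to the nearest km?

Leg A→B: central angle 0.2595 rad, distance 1655.4 km.
Leg B→C: central angle 2.2095 rad, distance 14092.5 km.
Total: 1655.4 + 14092.5 ≈ 15748 km.

15748 km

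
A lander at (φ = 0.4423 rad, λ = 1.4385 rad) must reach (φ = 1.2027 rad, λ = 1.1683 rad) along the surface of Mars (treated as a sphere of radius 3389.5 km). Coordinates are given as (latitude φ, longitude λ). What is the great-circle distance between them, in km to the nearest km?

2635 km

In radians: φ₁ = 0.4423, φ₂ = 1.2027, Δλ = -15.481° = -0.2702 rad.
cos c = sin φ₁ sin φ₂ + cos φ₁ cos φ₂ cos Δλ = (0.4280)(0.9330) + (0.9038)(0.3598)(0.9637) = 0.71276,
so c = arccos(0.71276) = 0.77737 rad.
Distance = R·c = 3389.5 × 0.7774 ≈ 2635 km.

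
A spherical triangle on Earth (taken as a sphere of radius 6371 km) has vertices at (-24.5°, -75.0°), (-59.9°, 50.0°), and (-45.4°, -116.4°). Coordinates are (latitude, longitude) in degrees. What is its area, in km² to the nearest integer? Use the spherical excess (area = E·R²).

22046971 km²

Side lengths (central angles): a = 1.2935, b = 0.6848, c = 1.4736 rad; semiperimeter s = 1.7260.
By l'Huilier's theorem, tan(E/4) = √[tan(s/2) tan((s−a)/2) tan((s−b)/2) tan((s−c)/2)], giving spherical excess E = 0.5432 rad.
Area = E·R² = 0.5432 × (6371)² ≈ 22046971 km².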